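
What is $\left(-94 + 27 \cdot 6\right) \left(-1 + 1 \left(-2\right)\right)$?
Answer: $-204$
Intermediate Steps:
$\left(-94 + 27 \cdot 6\right) \left(-1 + 1 \left(-2\right)\right) = \left(-94 + 162\right) \left(-1 - 2\right) = 68 \left(-3\right) = -204$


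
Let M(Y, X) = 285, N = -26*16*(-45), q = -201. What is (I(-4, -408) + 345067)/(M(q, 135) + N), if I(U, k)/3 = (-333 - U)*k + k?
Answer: 746539/19005 ≈ 39.281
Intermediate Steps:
N = 18720 (N = -416*(-45) = 18720)
I(U, k) = 3*k + 3*k*(-333 - U) (I(U, k) = 3*((-333 - U)*k + k) = 3*(k*(-333 - U) + k) = 3*(k + k*(-333 - U)) = 3*k + 3*k*(-333 - U))
(I(-4, -408) + 345067)/(M(q, 135) + N) = (-3*(-408)*(332 - 4) + 345067)/(285 + 18720) = (-3*(-408)*328 + 345067)/19005 = (401472 + 345067)*(1/19005) = 746539*(1/19005) = 746539/19005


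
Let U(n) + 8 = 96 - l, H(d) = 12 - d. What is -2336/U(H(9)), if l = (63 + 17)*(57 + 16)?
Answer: 292/719 ≈ 0.40612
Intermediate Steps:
l = 5840 (l = 80*73 = 5840)
U(n) = -5752 (U(n) = -8 + (96 - 1*5840) = -8 + (96 - 5840) = -8 - 5744 = -5752)
-2336/U(H(9)) = -2336/(-5752) = -2336*(-1/5752) = 292/719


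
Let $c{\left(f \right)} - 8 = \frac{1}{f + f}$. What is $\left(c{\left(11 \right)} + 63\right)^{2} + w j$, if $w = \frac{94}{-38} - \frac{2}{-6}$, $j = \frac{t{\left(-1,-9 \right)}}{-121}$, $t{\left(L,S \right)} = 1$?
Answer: $\frac{139249721}{27588} \approx 5047.5$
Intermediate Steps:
$c{\left(f \right)} = 8 + \frac{1}{2 f}$ ($c{\left(f \right)} = 8 + \frac{1}{f + f} = 8 + \frac{1}{2 f}$)
$j = - \frac{1}{121}$ ($j = 1 \frac{1}{-121} = 1 \left(- \frac{1}{121}\right) = - \frac{1}{121} \approx -0.0082645$)
$w = - \frac{122}{57}$ ($w = 94 \left(- \frac{1}{38}\right) - - \frac{1}{3} = - \frac{47}{19} + \frac{1}{3} = - \frac{122}{57} \approx -2.1404$)
$\left(c{\left(11 \right)} + 63\right)^{2} + w j = \left(\left(8 + \frac{1}{2 \cdot 11}\right) + 63\right)^{2} - - \frac{122}{6897} = \left(\left(8 + \frac{1}{2} \cdot \frac{1}{11}\right) + 63\right)^{2} + \frac{122}{6897} = \left(\left(8 + \frac{1}{22}\right) + 63\right)^{2} + \frac{122}{6897} = \left(\frac{177}{22} + 63\right)^{2} + \frac{122}{6897} = \left(\frac{1563}{22}\right)^{2} + \frac{122}{6897} = \frac{2442969}{484} + \frac{122}{6897} = \frac{139249721}{27588}$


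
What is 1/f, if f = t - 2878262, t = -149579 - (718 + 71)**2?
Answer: -1/3650362 ≈ -2.7395e-7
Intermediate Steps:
t = -772100 (t = -149579 - 1*789**2 = -149579 - 1*622521 = -149579 - 622521 = -772100)
f = -3650362 (f = -772100 - 2878262 = -3650362)
1/f = 1/(-3650362) = -1/3650362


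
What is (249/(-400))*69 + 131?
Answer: 35219/400 ≈ 88.047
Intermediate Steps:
(249/(-400))*69 + 131 = (249*(-1/400))*69 + 131 = -249/400*69 + 131 = -17181/400 + 131 = 35219/400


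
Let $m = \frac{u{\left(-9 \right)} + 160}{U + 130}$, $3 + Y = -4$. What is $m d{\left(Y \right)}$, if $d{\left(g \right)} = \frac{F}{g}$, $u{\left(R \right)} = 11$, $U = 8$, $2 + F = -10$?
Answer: $\frac{342}{161} \approx 2.1242$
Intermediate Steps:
$F = -12$ ($F = -2 - 10 = -12$)
$Y = -7$ ($Y = -3 - 4 = -7$)
$d{\left(g \right)} = - \frac{12}{g}$
$m = \frac{57}{46}$ ($m = \frac{11 + 160}{8 + 130} = \frac{171}{138} = 171 \cdot \frac{1}{138} = \frac{57}{46} \approx 1.2391$)
$m d{\left(Y \right)} = \frac{57 \left(- \frac{12}{-7}\right)}{46} = \frac{57 \left(\left(-12\right) \left(- \frac{1}{7}\right)\right)}{46} = \frac{57}{46} \cdot \frac{12}{7} = \frac{342}{161}$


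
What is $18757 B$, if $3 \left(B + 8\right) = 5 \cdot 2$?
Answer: $- \frac{262598}{3} \approx -87533.0$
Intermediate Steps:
$B = - \frac{14}{3}$ ($B = -8 + \frac{5 \cdot 2}{3} = -8 + \frac{1}{3} \cdot 10 = -8 + \frac{10}{3} = - \frac{14}{3} \approx -4.6667$)
$18757 B = 18757 \left(- \frac{14}{3}\right) = - \frac{262598}{3}$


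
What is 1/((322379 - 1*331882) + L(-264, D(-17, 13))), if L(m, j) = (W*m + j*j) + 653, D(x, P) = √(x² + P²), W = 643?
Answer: -1/178144 ≈ -5.6134e-6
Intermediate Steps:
D(x, P) = √(P² + x²)
L(m, j) = 653 + j² + 643*m (L(m, j) = (643*m + j*j) + 653 = (643*m + j²) + 653 = (j² + 643*m) + 653 = 653 + j² + 643*m)
1/((322379 - 1*331882) + L(-264, D(-17, 13))) = 1/((322379 - 1*331882) + (653 + (√(13² + (-17)²))² + 643*(-264))) = 1/((322379 - 331882) + (653 + (√(169 + 289))² - 169752)) = 1/(-9503 + (653 + (√458)² - 169752)) = 1/(-9503 + (653 + 458 - 169752)) = 1/(-9503 - 168641) = 1/(-178144) = -1/178144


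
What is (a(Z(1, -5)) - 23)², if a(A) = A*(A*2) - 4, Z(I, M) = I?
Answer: 625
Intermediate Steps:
a(A) = -4 + 2*A² (a(A) = A*(2*A) - 4 = 2*A² - 4 = -4 + 2*A²)
(a(Z(1, -5)) - 23)² = ((-4 + 2*1²) - 23)² = ((-4 + 2*1) - 23)² = ((-4 + 2) - 23)² = (-2 - 23)² = (-25)² = 625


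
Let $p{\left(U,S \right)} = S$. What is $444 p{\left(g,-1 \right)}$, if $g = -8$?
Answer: $-444$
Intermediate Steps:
$444 p{\left(g,-1 \right)} = 444 \left(-1\right) = -444$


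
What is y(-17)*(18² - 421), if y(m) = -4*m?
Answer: -6596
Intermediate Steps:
y(-17)*(18² - 421) = (-4*(-17))*(18² - 421) = 68*(324 - 421) = 68*(-97) = -6596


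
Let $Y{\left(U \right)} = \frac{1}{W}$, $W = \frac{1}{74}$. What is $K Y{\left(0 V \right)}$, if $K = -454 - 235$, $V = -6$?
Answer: $-50986$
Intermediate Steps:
$W = \frac{1}{74} \approx 0.013514$
$Y{\left(U \right)} = 74$ ($Y{\left(U \right)} = \frac{1}{\frac{1}{74}} = 74$)
$K = -689$ ($K = -454 - 235 = -689$)
$K Y{\left(0 V \right)} = \left(-689\right) 74 = -50986$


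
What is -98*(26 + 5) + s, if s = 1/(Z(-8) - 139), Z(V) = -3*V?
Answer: -349371/115 ≈ -3038.0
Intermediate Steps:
s = -1/115 (s = 1/(-3*(-8) - 139) = 1/(24 - 139) = 1/(-115) = -1/115 ≈ -0.0086956)
-98*(26 + 5) + s = -98*(26 + 5) - 1/115 = -98*31 - 1/115 = -3038 - 1/115 = -349371/115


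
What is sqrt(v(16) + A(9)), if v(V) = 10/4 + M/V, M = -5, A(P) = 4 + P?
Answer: 9*sqrt(3)/4 ≈ 3.8971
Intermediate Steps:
v(V) = 5/2 - 5/V (v(V) = 10/4 - 5/V = 10*(1/4) - 5/V = 5/2 - 5/V)
sqrt(v(16) + A(9)) = sqrt((5/2 - 5/16) + (4 + 9)) = sqrt((5/2 - 5*1/16) + 13) = sqrt((5/2 - 5/16) + 13) = sqrt(35/16 + 13) = sqrt(243/16) = 9*sqrt(3)/4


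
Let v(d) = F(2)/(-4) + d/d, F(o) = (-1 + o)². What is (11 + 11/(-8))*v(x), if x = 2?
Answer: 231/32 ≈ 7.2188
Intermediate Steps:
v(d) = ¾ (v(d) = (-1 + 2)²/(-4) + d/d = 1²*(-¼) + 1 = 1*(-¼) + 1 = -¼ + 1 = ¾)
(11 + 11/(-8))*v(x) = (11 + 11/(-8))*(¾) = (11 + 11*(-⅛))*(¾) = (11 - 11/8)*(¾) = (77/8)*(¾) = 231/32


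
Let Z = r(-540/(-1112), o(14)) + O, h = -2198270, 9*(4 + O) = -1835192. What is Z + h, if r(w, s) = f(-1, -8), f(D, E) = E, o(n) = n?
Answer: -21619730/9 ≈ -2.4022e+6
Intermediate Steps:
r(w, s) = -8
O = -1835228/9 (O = -4 + (⅑)*(-1835192) = -4 - 1835192/9 = -1835228/9 ≈ -2.0391e+5)
Z = -1835300/9 (Z = -8 - 1835228/9 = -1835300/9 ≈ -2.0392e+5)
Z + h = -1835300/9 - 2198270 = -21619730/9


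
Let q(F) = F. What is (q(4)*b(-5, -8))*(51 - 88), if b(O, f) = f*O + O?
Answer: -5180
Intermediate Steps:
b(O, f) = O + O*f (b(O, f) = O*f + O = O + O*f)
(q(4)*b(-5, -8))*(51 - 88) = (4*(-5*(1 - 8)))*(51 - 88) = (4*(-5*(-7)))*(-37) = (4*35)*(-37) = 140*(-37) = -5180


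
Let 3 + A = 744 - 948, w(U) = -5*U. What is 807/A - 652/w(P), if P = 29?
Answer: 5983/10005 ≈ 0.59800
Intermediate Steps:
A = -207 (A = -3 + (744 - 948) = -3 - 204 = -207)
807/A - 652/w(P) = 807/(-207) - 652/((-5*29)) = 807*(-1/207) - 652/(-145) = -269/69 - 652*(-1/145) = -269/69 + 652/145 = 5983/10005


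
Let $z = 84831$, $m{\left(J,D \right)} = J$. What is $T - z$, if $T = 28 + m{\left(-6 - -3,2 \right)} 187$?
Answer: $-85364$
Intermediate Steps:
$T = -533$ ($T = 28 + \left(-6 - -3\right) 187 = 28 + \left(-6 + 3\right) 187 = 28 - 561 = -533$)
$T - z = -533 - 84831 = -85364$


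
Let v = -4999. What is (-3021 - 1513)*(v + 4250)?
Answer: 3395966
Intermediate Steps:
(-3021 - 1513)*(v + 4250) = (-3021 - 1513)*(-4999 + 4250) = -4534*(-749) = 3395966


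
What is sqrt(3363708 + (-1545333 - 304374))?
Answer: sqrt(1514001) ≈ 1230.4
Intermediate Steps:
sqrt(3363708 + (-1545333 - 304374)) = sqrt(3363708 - 1849707) = sqrt(1514001)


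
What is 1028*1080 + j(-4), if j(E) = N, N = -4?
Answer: 1110236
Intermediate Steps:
j(E) = -4
1028*1080 + j(-4) = 1028*1080 - 4 = 1110240 - 4 = 1110236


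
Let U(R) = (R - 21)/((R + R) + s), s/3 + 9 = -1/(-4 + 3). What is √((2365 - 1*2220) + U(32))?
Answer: √58110/20 ≈ 12.053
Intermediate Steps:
s = -24 (s = -27 + 3*(-1/(-4 + 3)) = -27 + 3*(-1/(-1)) = -27 + 3*(-1*(-1)) = -27 + 3*1 = -27 + 3 = -24)
U(R) = (-21 + R)/(-24 + 2*R) (U(R) = (R - 21)/((R + R) - 24) = (-21 + R)/(2*R - 24) = (-21 + R)/(-24 + 2*R))
√((2365 - 1*2220) + U(32)) = √((2365 - 1*2220) + (-21 + 32)/(2*(-12 + 32))) = √((2365 - 2220) + (½)*11/20) = √(145 + (½)*(1/20)*11) = √(145 + 11/40) = √(5811/40) = √58110/20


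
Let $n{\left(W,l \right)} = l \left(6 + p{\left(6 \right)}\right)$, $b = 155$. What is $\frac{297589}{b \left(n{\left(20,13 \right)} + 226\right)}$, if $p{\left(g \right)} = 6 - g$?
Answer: $\frac{297589}{47120} \approx 6.3156$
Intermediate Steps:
$n{\left(W,l \right)} = 6 l$ ($n{\left(W,l \right)} = l \left(6 + \left(6 - 6\right)\right) = l \left(6 + 0\right) = l 6 = 6 l$)
$\frac{297589}{b \left(n{\left(20,13 \right)} + 226\right)} = \frac{297589}{155 \left(6 \cdot 13 + 226\right)} = \frac{297589}{155 \left(78 + 226\right)} = \frac{297589}{155 \cdot 304} = \frac{297589}{47120}$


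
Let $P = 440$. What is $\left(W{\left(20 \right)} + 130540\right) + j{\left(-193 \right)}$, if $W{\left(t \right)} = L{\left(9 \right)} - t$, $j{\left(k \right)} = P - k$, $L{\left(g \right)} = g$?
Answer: $131162$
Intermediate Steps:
$j{\left(k \right)} = 440 - k$
$W{\left(t \right)} = 9 - t$
$\left(W{\left(20 \right)} + 130540\right) + j{\left(-193 \right)} = \left(\left(9 - 20\right) + 130540\right) + \left(440 - -193\right) = \left(\left(9 - 20\right) + 130540\right) + \left(440 + 193\right) = \left(-11 + 130540\right) + 633 = 130529 + 633 = 131162$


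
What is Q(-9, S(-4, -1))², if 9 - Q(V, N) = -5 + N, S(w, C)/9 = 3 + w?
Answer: 529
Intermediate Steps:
S(w, C) = 27 + 9*w (S(w, C) = 9*(3 + w) = 27 + 9*w)
Q(V, N) = 14 - N (Q(V, N) = 9 - (-5 + N) = 9 + (5 - N) = 14 - N)
Q(-9, S(-4, -1))² = (14 - (27 + 9*(-4)))² = (14 - (27 - 36))² = (14 - 1*(-9))² = (14 + 9)² = 23² = 529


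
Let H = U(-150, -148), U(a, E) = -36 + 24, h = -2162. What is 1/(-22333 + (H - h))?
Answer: -1/20183 ≈ -4.9547e-5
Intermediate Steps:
U(a, E) = -12
H = -12
1/(-22333 + (H - h)) = 1/(-22333 + (-12 - 1*(-2162))) = 1/(-22333 + (-12 + 2162)) = 1/(-22333 + 2150) = 1/(-20183) = -1/20183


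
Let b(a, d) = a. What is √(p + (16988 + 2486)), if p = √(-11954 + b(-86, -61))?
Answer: √(19474 + 2*I*√3010) ≈ 139.55 + 0.3931*I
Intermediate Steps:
p = 2*I*√3010 (p = √(-11954 - 86) = √(-12040) = 2*I*√3010 ≈ 109.73*I)
√(p + (16988 + 2486)) = √(2*I*√3010 + (16988 + 2486)) = √(2*I*√3010 + 19474) = √(19474 + 2*I*√3010)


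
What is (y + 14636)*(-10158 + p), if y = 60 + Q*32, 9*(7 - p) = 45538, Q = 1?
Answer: -2016219016/9 ≈ -2.2402e+8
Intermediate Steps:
p = -45475/9 (p = 7 - ⅑*45538 = 7 - 45538/9 = -45475/9 ≈ -5052.8)
y = 92 (y = 60 + 1*32 = 60 + 32 = 92)
(y + 14636)*(-10158 + p) = (92 + 14636)*(-10158 - 45475/9) = 14728*(-136897/9) = -2016219016/9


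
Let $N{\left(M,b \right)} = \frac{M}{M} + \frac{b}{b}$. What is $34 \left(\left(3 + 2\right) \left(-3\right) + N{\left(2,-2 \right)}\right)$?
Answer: $-442$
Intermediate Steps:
$N{\left(M,b \right)} = 2$ ($N{\left(M,b \right)} = 1 + 1 = 2$)
$34 \left(\left(3 + 2\right) \left(-3\right) + N{\left(2,-2 \right)}\right) = 34 \left(\left(3 + 2\right) \left(-3\right) + 2\right) = 34 \left(5 \left(-3\right) + 2\right) = 34 \left(-15 + 2\right) = 34 \left(-13\right) = -442$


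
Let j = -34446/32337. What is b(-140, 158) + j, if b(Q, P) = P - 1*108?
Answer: 527468/10779 ≈ 48.935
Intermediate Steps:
b(Q, P) = -108 + P (b(Q, P) = P - 108 = -108 + P)
j = -11482/10779 (j = -34446*1/32337 = -11482/10779 ≈ -1.0652)
b(-140, 158) + j = (-108 + 158) - 11482/10779 = 50 - 11482/10779 = 527468/10779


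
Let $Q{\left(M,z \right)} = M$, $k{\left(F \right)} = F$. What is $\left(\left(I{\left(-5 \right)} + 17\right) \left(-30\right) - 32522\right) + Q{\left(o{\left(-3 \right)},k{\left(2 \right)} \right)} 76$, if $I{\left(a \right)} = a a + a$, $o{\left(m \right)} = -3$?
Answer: $-33860$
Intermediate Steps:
$I{\left(a \right)} = a + a^{2}$ ($I{\left(a \right)} = a^{2} + a = a + a^{2}$)
$\left(\left(I{\left(-5 \right)} + 17\right) \left(-30\right) - 32522\right) + Q{\left(o{\left(-3 \right)},k{\left(2 \right)} \right)} 76 = \left(\left(- 5 \left(1 - 5\right) + 17\right) \left(-30\right) - 32522\right) - 228 = \left(\left(\left(-5\right) \left(-4\right) + 17\right) \left(-30\right) - 32522\right) - 228 = \left(\left(20 + 17\right) \left(-30\right) - 32522\right) - 228 = \left(37 \left(-30\right) - 32522\right) - 228 = \left(-1110 - 32522\right) - 228 = -33632 - 228 = -33860$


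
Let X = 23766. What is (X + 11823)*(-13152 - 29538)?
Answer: -1519294410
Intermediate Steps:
(X + 11823)*(-13152 - 29538) = (23766 + 11823)*(-13152 - 29538) = 35589*(-42690) = -1519294410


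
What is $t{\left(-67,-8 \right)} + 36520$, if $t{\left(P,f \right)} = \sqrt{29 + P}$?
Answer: $36520 + i \sqrt{38} \approx 36520.0 + 6.1644 i$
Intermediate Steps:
$t{\left(-67,-8 \right)} + 36520 = \sqrt{29 - 67} + 36520 = \sqrt{-38} + 36520 = i \sqrt{38} + 36520 = 36520 + i \sqrt{38}$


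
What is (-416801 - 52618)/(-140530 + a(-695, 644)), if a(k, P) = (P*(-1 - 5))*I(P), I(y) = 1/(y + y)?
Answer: 469419/140533 ≈ 3.3403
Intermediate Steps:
I(y) = 1/(2*y)
a(k, P) = -3 (a(k, P) = (P*(-1 - 5))*(1/(2*P)) = (P*(-6))*(1/(2*P)) = (-6*P)*(1/(2*P)) = -3)
(-416801 - 52618)/(-140530 + a(-695, 644)) = (-416801 - 52618)/(-140530 - 3) = -469419/(-140533) = -469419*(-1/140533) = 469419/140533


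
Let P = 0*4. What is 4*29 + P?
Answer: 116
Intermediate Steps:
P = 0
4*29 + P = 4*29 + 0 = 116 + 0 = 116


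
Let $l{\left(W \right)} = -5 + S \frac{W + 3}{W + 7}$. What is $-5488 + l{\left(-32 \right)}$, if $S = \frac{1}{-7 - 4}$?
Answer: $- \frac{1510604}{275} \approx -5493.1$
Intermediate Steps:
$S = - \frac{1}{11}$ ($S = \frac{1}{-11} = - \frac{1}{11} \approx -0.090909$)
$l{\left(W \right)} = -5 - \frac{3 + W}{11 \left(7 + W\right)}$ ($l{\left(W \right)} = -5 - \frac{\left(W + 3\right) \frac{1}{W + 7}}{11} = -5 - \frac{\left(3 + W\right) \frac{1}{7 + W}}{11} = -5 - \frac{\frac{1}{7 + W} \left(3 + W\right)}{11} = -5 - \frac{3 + W}{11 \left(7 + W\right)}$)
$-5488 + l{\left(-32 \right)} = -5488 + \frac{4 \left(-97 - -448\right)}{11 \left(7 - 32\right)} = -5488 + \frac{4 \left(-97 + 448\right)}{11 \left(-25\right)} = -5488 + \frac{4}{11} \left(- \frac{1}{25}\right) 351 = -5488 - \frac{1404}{275} = - \frac{1510604}{275}$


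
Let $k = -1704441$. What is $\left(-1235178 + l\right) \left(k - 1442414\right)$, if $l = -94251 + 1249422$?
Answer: $251770427985$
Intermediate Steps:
$l = 1155171$
$\left(-1235178 + l\right) \left(k - 1442414\right) = \left(-1235178 + 1155171\right) \left(-1704441 - 1442414\right) = \left(-80007\right) \left(-3146855\right) = 251770427985$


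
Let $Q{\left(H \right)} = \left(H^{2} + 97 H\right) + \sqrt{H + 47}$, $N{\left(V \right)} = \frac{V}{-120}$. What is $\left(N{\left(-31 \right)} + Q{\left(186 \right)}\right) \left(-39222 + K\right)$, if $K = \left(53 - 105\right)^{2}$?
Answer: $- \frac{115334635069}{60} - 36518 \sqrt{233} \approx -1.9228 \cdot 10^{9}$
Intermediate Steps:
$K = 2704$ ($K = \left(-52\right)^{2} = 2704$)
$N{\left(V \right)} = - \frac{V}{120}$ ($N{\left(V \right)} = V \left(- \frac{1}{120}\right) = - \frac{V}{120}$)
$Q{\left(H \right)} = H^{2} + \sqrt{47 + H} + 97 H$ ($Q{\left(H \right)} = \left(H^{2} + 97 H\right) + \sqrt{47 + H} = H^{2} + \sqrt{47 + H} + 97 H$)
$\left(N{\left(-31 \right)} + Q{\left(186 \right)}\right) \left(-39222 + K\right) = \left(\left(- \frac{1}{120}\right) \left(-31\right) + \left(186^{2} + \sqrt{47 + 186} + 97 \cdot 186\right)\right) \left(-39222 + 2704\right) = \left(\frac{31}{120} + \left(34596 + \sqrt{233} + 18042\right)\right) \left(-36518\right) = \left(\frac{31}{120} + \left(52638 + \sqrt{233}\right)\right) \left(-36518\right) = \left(\frac{6316591}{120} + \sqrt{233}\right) \left(-36518\right) = - \frac{115334635069}{60} - 36518 \sqrt{233}$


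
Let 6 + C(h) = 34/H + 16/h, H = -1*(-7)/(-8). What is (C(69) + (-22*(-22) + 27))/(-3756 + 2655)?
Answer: -225259/531783 ≈ -0.42359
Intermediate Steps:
H = -7/8 (H = 7*(-⅛) = -7/8 ≈ -0.87500)
C(h) = -314/7 + 16/h (C(h) = -6 + (34/(-7/8) + 16/h) = -6 + (34*(-8/7) + 16/h) = -6 + (-272/7 + 16/h) = -314/7 + 16/h)
(C(69) + (-22*(-22) + 27))/(-3756 + 2655) = ((-314/7 + 16/69) + (-22*(-22) + 27))/(-3756 + 2655) = ((-314/7 + 16*(1/69)) + (484 + 27))/(-1101) = ((-314/7 + 16/69) + 511)*(-1/1101) = (-21554/483 + 511)*(-1/1101) = (225259/483)*(-1/1101) = -225259/531783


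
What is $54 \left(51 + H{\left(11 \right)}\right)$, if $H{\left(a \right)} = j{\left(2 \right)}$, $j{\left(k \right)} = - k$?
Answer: $2646$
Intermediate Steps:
$H{\left(a \right)} = -2$ ($H{\left(a \right)} = \left(-1\right) 2 = -2$)
$54 \left(51 + H{\left(11 \right)}\right) = 54 \left(51 - 2\right) = 54 \cdot 49 = 2646$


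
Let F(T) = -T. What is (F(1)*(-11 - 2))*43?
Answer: 559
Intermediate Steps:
(F(1)*(-11 - 2))*43 = ((-1*1)*(-11 - 2))*43 = -1*(-13)*43 = 13*43 = 559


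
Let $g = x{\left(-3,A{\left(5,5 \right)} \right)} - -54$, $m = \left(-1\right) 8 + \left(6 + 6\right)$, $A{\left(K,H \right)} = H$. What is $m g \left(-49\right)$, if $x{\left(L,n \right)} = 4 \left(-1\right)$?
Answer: $-9800$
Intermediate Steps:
$x{\left(L,n \right)} = -4$
$m = 4$ ($m = -8 + 12 = 4$)
$g = 50$ ($g = -4 - -54 = -4 + 54 = 50$)
$m g \left(-49\right) = 4 \cdot 50 \left(-49\right) = 200 \left(-49\right) = -9800$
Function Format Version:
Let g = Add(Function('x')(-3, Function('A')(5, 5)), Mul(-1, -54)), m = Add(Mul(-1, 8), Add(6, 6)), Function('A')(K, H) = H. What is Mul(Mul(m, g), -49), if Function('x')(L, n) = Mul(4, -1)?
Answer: -9800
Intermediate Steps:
Function('x')(L, n) = -4
m = 4 (m = Add(-8, 12) = 4)
g = 50 (g = Add(-4, Mul(-1, -54)) = Add(-4, 54) = 50)
Mul(Mul(m, g), -49) = Mul(Mul(4, 50), -49) = Mul(200, -49) = -9800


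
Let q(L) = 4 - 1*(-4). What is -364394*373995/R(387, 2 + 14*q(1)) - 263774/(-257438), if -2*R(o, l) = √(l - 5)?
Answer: 131887/128719 + 272563068060*√109/109 ≈ 2.6107e+10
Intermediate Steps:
q(L) = 8 (q(L) = 4 + 4 = 8)
R(o, l) = -√(-5 + l)/2 (R(o, l) = -√(l - 5)/2 = -√(-5 + l)/2)
-364394*373995/R(387, 2 + 14*q(1)) - 263774/(-257438) = -364394*(-747990/√(-5 + (2 + 14*8))) - 263774/(-257438) = -364394*(-747990/√(-5 + (2 + 112))) - 263774*(-1/257438) = -364394*(-747990/√(-5 + 114)) + 131887/128719 = -364394*(-747990*√109/109) + 131887/128719 = -(-272563068060)*√109/109 + 131887/128719 = 272563068060*√109/109 + 131887/128719 = 131887/128719 + 272563068060*√109/109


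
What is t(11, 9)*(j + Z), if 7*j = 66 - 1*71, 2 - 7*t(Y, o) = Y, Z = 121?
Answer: -7578/49 ≈ -154.65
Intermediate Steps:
t(Y, o) = 2/7 - Y/7
j = -5/7 (j = (66 - 1*71)/7 = (66 - 71)/7 = (⅐)*(-5) = -5/7 ≈ -0.71429)
t(11, 9)*(j + Z) = (2/7 - ⅐*11)*(-5/7 + 121) = (2/7 - 11/7)*(842/7) = -9/7*842/7 = -7578/49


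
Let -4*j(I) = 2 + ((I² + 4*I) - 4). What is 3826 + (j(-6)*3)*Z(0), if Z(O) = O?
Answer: 3826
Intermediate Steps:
j(I) = ½ - I - I²/4 (j(I) = -(2 + ((I² + 4*I) - 4))/4 = -(2 + (-4 + I² + 4*I))/4 = -(-2 + I² + 4*I)/4 = ½ - I - I²/4)
3826 + (j(-6)*3)*Z(0) = 3826 + ((½ - 1*(-6) - ¼*(-6)²)*3)*0 = 3826 + ((½ + 6 - ¼*36)*3)*0 = 3826 + ((½ + 6 - 9)*3)*0 = 3826 - 5/2*3*0 = 3826 - 15/2*0 = 3826 + 0 = 3826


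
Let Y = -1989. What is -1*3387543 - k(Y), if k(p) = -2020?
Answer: -3385523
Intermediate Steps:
-1*3387543 - k(Y) = -1*3387543 - 1*(-2020) = -3387543 + 2020 = -3385523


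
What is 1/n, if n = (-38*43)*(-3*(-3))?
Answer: -1/14706 ≈ -6.7999e-5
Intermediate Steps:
n = -14706 (n = -1634*9 = -14706)
1/n = 1/(-14706) = -1/14706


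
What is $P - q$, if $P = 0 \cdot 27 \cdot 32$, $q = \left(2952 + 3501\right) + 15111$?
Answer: $-21564$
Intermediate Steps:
$q = 21564$ ($q = 6453 + 15111 = 21564$)
$P = 0$ ($P = 0 \cdot 32 = 0$)
$P - q = 0 - 21564 = -21564$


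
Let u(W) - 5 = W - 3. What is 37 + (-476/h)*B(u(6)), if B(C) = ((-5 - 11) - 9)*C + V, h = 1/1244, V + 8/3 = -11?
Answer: 379564415/3 ≈ 1.2652e+8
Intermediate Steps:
u(W) = 2 + W (u(W) = 5 + (W - 3) = 5 + (-3 + W) = 2 + W)
V = -41/3 (V = -8/3 - 11 = -41/3 ≈ -13.667)
h = 1/1244 ≈ 0.00080386
B(C) = -41/3 - 25*C (B(C) = ((-5 - 11) - 9)*C - 41/3 = (-16 - 9)*C - 41/3 = -25*C - 41/3 = -41/3 - 25*C)
37 + (-476/h)*B(u(6)) = 37 + (-476/1/1244)*(-41/3 - 25*(2 + 6)) = 37 + (-476*1244)*(-41/3 - 25*8) = 37 - 592144*(-41/3 - 200) = 37 - 592144*(-641/3) = 37 + 379564304/3 = 379564415/3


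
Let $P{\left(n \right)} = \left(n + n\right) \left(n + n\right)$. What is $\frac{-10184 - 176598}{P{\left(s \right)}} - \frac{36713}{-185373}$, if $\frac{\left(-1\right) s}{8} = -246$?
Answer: $\frac{29674276709}{159545350656} \approx 0.18599$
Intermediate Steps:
$s = 1968$ ($s = \left(-8\right) \left(-246\right) = 1968$)
$P{\left(n \right)} = 4 n^{2}$ ($P{\left(n \right)} = 2 n 2 n = 4 n^{2}$)
$\frac{-10184 - 176598}{P{\left(s \right)}} - \frac{36713}{-185373} = \frac{-10184 - 176598}{4 \cdot 1968^{2}} - \frac{36713}{-185373} = \frac{-10184 - 176598}{4 \cdot 3873024} - - \frac{36713}{185373} = - \frac{186782}{15492096} + \frac{36713}{185373} = \left(-186782\right) \frac{1}{15492096} + \frac{36713}{185373} = - \frac{93391}{7746048} + \frac{36713}{185373} = \frac{29674276709}{159545350656}$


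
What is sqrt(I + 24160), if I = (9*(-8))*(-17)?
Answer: 2*sqrt(6346) ≈ 159.32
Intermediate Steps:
I = 1224 (I = -72*(-17) = 1224)
sqrt(I + 24160) = sqrt(1224 + 24160) = sqrt(25384) = 2*sqrt(6346)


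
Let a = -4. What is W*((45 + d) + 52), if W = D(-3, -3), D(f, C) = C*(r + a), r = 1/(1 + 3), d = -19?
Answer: 1755/2 ≈ 877.50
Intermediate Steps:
r = 1/4 ≈ 0.25000
D(f, C) = -15*C/4 (D(f, C) = C*(1/4 - 4) = C*(-15/4) = -15*C/4)
W = 45/4 (W = -15/4*(-3) = 45/4 ≈ 11.250)
W*((45 + d) + 52) = 45*((45 - 19) + 52)/4 = 45*(26 + 52)/4 = (45/4)*78 = 1755/2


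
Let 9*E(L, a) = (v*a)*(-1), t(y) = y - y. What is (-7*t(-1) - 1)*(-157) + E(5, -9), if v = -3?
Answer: 154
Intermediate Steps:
t(y) = 0
E(L, a) = a/3 (E(L, a) = (-3*a*(-1))/9 = (3*a)/9 = a/3)
(-7*t(-1) - 1)*(-157) + E(5, -9) = (-7*0 - 1)*(-157) + (⅓)*(-9) = (0 - 1)*(-157) - 3 = -1*(-157) - 3 = 157 - 3 = 154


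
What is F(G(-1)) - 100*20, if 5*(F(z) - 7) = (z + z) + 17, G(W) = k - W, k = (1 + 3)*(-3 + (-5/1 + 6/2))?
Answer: -9986/5 ≈ -1997.2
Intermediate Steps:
k = -20 (k = 4*(-3 + (-5*1 + 6*(1/2))) = 4*(-3 + (-5 + 3)) = 4*(-3 - 2) = 4*(-5) = -20)
G(W) = -20 - W
F(z) = 52/5 + 2*z/5 (F(z) = 7 + ((z + z) + 17)/5 = 7 + (2*z + 17)/5 = 7 + (17 + 2*z)/5 = 7 + (17/5 + 2*z/5) = 52/5 + 2*z/5)
F(G(-1)) - 100*20 = (52/5 + 2*(-20 - 1*(-1))/5) - 100*20 = (52/5 + 2*(-20 + 1)/5) - 1*2000 = (52/5 + (2/5)*(-19)) - 2000 = (52/5 - 38/5) - 2000 = 14/5 - 2000 = -9986/5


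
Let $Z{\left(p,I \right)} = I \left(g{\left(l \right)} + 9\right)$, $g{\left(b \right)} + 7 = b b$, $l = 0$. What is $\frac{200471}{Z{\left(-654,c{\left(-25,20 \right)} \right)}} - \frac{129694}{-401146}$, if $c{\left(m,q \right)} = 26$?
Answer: $\frac{40212441927}{10429796} \approx 3855.5$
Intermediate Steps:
$g{\left(b \right)} = -7 + b^{2}$ ($g{\left(b \right)} = -7 + b b = -7 + b^{2}$)
$Z{\left(p,I \right)} = 2 I$ ($Z{\left(p,I \right)} = I \left(\left(-7 + 0^{2}\right) + 9\right) = I \left(\left(-7 + 0\right) + 9\right) = I \left(-7 + 9\right) = I 2 = 2 I$)
$\frac{200471}{Z{\left(-654,c{\left(-25,20 \right)} \right)}} - \frac{129694}{-401146} = \frac{200471}{2 \cdot 26} - \frac{129694}{-401146} = \frac{200471}{52} - - \frac{64847}{200573} = 200471 \cdot \frac{1}{52} + \frac{64847}{200573} = \frac{200471}{52} + \frac{64847}{200573} = \frac{40212441927}{10429796}$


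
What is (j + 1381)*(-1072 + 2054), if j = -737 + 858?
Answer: 1474964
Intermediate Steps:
j = 121
(j + 1381)*(-1072 + 2054) = (121 + 1381)*(-1072 + 2054) = 1502*982 = 1474964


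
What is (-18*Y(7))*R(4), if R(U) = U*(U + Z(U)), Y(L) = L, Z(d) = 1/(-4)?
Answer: -1890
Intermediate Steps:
Z(d) = -1/4
R(U) = U*(-1/4 + U) (R(U) = U*(U - 1/4) = U*(-1/4 + U))
(-18*Y(7))*R(4) = (-18*7)*(4*(-1/4 + 4)) = -504*15/4 = -126*15 = -1890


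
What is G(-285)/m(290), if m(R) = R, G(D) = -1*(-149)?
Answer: 149/290 ≈ 0.51379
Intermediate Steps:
G(D) = 149
G(-285)/m(290) = 149/290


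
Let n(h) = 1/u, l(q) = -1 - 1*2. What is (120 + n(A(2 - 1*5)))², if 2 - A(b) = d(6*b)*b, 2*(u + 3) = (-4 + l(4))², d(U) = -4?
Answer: 26646244/1849 ≈ 14411.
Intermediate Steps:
l(q) = -3 (l(q) = -1 - 2 = -3)
u = 43/2 (u = -3 + (-4 - 3)²/2 = -3 + (½)*(-7)² = -3 + (½)*49 = -3 + 49/2 = 43/2 ≈ 21.500)
A(b) = 2 + 4*b (A(b) = 2 - (-4)*b = 2 + 4*b)
n(h) = 2/43 (n(h) = 1/(43/2) = 2/43)
(120 + n(A(2 - 1*5)))² = (120 + 2/43)² = (5162/43)² = 26646244/1849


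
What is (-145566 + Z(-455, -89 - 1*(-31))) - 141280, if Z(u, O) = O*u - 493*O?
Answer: -231862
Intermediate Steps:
Z(u, O) = -493*O + O*u
(-145566 + Z(-455, -89 - 1*(-31))) - 141280 = (-145566 + (-89 - 1*(-31))*(-493 - 455)) - 141280 = (-145566 + (-89 + 31)*(-948)) - 141280 = (-145566 - 58*(-948)) - 141280 = (-145566 + 54984) - 141280 = -90582 - 141280 = -231862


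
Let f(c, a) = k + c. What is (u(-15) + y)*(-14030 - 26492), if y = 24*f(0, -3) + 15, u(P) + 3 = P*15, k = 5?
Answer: 3768546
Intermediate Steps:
f(c, a) = 5 + c
u(P) = -3 + 15*P (u(P) = -3 + P*15 = -3 + 15*P)
y = 135 (y = 24*(5 + 0) + 15 = 24*5 + 15 = 120 + 15 = 135)
(u(-15) + y)*(-14030 - 26492) = ((-3 + 15*(-15)) + 135)*(-14030 - 26492) = ((-3 - 225) + 135)*(-40522) = (-228 + 135)*(-40522) = -93*(-40522) = 3768546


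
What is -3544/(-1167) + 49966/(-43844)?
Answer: 48536407/25582974 ≈ 1.8972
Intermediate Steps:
-3544/(-1167) + 49966/(-43844) = -3544*(-1/1167) + 49966*(-1/43844) = 3544/1167 - 24983/21922 = 48536407/25582974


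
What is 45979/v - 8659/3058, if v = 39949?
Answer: -205314609/122164042 ≈ -1.6806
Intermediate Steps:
45979/v - 8659/3058 = 45979/39949 - 8659/3058 = -205314609/122164042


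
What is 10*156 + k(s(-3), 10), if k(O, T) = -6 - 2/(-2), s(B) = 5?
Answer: 1555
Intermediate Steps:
k(O, T) = -5 (k(O, T) = -6 - 2*(-1)/2 = -6 - 1*(-1) = -6 + 1 = -5)
10*156 + k(s(-3), 10) = 10*156 - 5 = 1560 - 5 = 1555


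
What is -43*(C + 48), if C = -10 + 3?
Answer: -1763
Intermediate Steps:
C = -7
-43*(C + 48) = -43*(-7 + 48) = -43*41 = -1763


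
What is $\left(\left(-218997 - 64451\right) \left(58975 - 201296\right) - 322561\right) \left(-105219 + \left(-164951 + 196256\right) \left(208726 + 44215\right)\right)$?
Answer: $319422922842618638142$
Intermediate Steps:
$\left(\left(-218997 - 64451\right) \left(58975 - 201296\right) - 322561\right) \left(-105219 + \left(-164951 + 196256\right) \left(208726 + 44215\right)\right) = \left(\left(-283448\right) \left(-142321\right) - 322561\right) \left(-105219 + 31305 \cdot 252941\right) = \left(40340602808 - 322561\right) \left(-105219 + 7918318005\right) = 40340280247 \cdot 7918212786 = 319422922842618638142$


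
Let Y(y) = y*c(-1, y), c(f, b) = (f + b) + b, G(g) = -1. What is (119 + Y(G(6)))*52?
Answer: 6344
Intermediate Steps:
c(f, b) = f + 2*b (c(f, b) = (b + f) + b = f + 2*b)
Y(y) = y*(-1 + 2*y)
(119 + Y(G(6)))*52 = (119 - (-1 + 2*(-1)))*52 = (119 - (-1 - 2))*52 = (119 - 1*(-3))*52 = (119 + 3)*52 = 122*52 = 6344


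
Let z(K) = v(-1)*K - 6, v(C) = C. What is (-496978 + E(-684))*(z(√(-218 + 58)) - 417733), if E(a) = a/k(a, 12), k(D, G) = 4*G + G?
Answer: 1038059274833/5 + 9939788*I*√10/5 ≈ 2.0761e+11 + 6.2865e+6*I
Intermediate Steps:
z(K) = -6 - K (z(K) = -K - 6 = -6 - K)
k(D, G) = 5*G
E(a) = a/60 (E(a) = a/((5*12)) = a/60)
(-496978 + E(-684))*(z(√(-218 + 58)) - 417733) = (-496978 + (1/60)*(-684))*((-6 - √(-218 + 58)) - 417733) = (-496978 - 57/5)*((-6 - √(-160)) - 417733) = -2484947*((-6 - 4*I*√10) - 417733)/5 = -2484947*(-417739 - 4*I*√10)/5 = 1038059274833/5 + 9939788*I*√10/5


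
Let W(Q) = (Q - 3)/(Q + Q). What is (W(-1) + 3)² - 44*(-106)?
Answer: 4689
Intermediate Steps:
W(Q) = (-3 + Q)/(2*Q) (W(Q) = (-3 + Q)/((2*Q)) = (-3 + Q)*(1/(2*Q)) = (-3 + Q)/(2*Q))
(W(-1) + 3)² - 44*(-106) = ((½)*(-3 - 1)/(-1) + 3)² - 44*(-106) = ((½)*(-1)*(-4) + 3)² + 4664 = (2 + 3)² + 4664 = 5² + 4664 = 25 + 4664 = 4689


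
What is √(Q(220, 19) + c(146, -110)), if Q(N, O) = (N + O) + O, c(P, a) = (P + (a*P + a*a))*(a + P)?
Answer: I*√137046 ≈ 370.2*I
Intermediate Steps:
c(P, a) = (P + a)*(P + a² + P*a) (c(P, a) = (P + (P*a + a²))*(P + a) = (P + (a² + P*a))*(P + a) = (P + a² + P*a)*(P + a) = (P + a)*(P + a² + P*a))
Q(N, O) = N + 2*O
√(Q(220, 19) + c(146, -110)) = √((220 + 2*19) + (146² + (-110)³ + 146*(-110) - 110*146² + 2*146*(-110)²)) = √((220 + 38) + (21316 - 1331000 - 16060 - 110*21316 + 2*146*12100)) = √(258 + (21316 - 1331000 - 16060 - 2344760 + 3533200)) = √(258 - 137304) = √(-137046) = I*√137046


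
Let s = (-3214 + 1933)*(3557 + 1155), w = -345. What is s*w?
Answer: 2082444840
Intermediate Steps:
s = -6036072 (s = -1281*4712 = -6036072)
s*w = -6036072*(-345) = 2082444840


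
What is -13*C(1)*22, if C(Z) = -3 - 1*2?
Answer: 1430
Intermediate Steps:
C(Z) = -5 (C(Z) = -3 - 2 = -5)
-13*C(1)*22 = -13*(-5)*22 = 65*22 = 1430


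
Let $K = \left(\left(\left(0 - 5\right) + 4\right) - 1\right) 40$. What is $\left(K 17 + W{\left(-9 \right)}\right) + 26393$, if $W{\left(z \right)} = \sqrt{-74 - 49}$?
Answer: $25033 + i \sqrt{123} \approx 25033.0 + 11.091 i$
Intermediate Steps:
$W{\left(z \right)} = i \sqrt{123}$ ($W{\left(z \right)} = \sqrt{-123} = i \sqrt{123}$)
$K = -80$ ($K = \left(\left(-5 + 4\right) - 1\right) 40 = \left(-1 - 1\right) 40 = \left(-2\right) 40 = -80$)
$\left(K 17 + W{\left(-9 \right)}\right) + 26393 = \left(\left(-80\right) 17 + i \sqrt{123}\right) + 26393 = \left(-1360 + i \sqrt{123}\right) + 26393 = 25033 + i \sqrt{123}$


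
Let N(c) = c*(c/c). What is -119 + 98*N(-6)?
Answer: -707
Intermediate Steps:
N(c) = c (N(c) = c*1 = c)
-119 + 98*N(-6) = -119 + 98*(-6) = -119 - 588 = -707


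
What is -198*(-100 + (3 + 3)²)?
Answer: 12672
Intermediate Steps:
-198*(-100 + (3 + 3)²) = -198*(-100 + 6²) = -198*(-100 + 36) = -198*(-64) = 12672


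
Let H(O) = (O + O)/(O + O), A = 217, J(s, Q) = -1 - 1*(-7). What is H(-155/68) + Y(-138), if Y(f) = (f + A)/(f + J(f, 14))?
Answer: 53/132 ≈ 0.40152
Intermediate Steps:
J(s, Q) = 6 (J(s, Q) = -1 + 7 = 6)
Y(f) = (217 + f)/(6 + f) (Y(f) = (f + 217)/(f + 6) = (217 + f)/(6 + f))
H(O) = 1 (H(O) = (2*O)/((2*O)) = (2*O)*(1/(2*O)) = 1)
H(-155/68) + Y(-138) = 1 + (217 - 138)/(6 - 138) = 1 + 79/(-132) = 1 - 1/132*79 = 1 - 79/132 = 53/132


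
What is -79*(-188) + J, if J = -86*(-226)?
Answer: 34288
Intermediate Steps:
J = 19436
-79*(-188) + J = -79*(-188) + 19436 = 14852 + 19436 = 34288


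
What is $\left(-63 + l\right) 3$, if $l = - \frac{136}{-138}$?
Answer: $- \frac{4279}{23} \approx -186.04$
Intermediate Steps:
$l = \frac{68}{69}$ ($l = \left(-136\right) \left(- \frac{1}{138}\right) = \frac{68}{69} \approx 0.98551$)
$\left(-63 + l\right) 3 = \left(-63 + \frac{68}{69}\right) 3 = \left(- \frac{4279}{69}\right) 3 = - \frac{4279}{23}$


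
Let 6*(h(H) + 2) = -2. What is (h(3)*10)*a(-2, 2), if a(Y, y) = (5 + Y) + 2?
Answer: -350/3 ≈ -116.67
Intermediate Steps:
a(Y, y) = 7 + Y
h(H) = -7/3 (h(H) = -2 + (⅙)*(-2) = -2 - ⅓ = -7/3)
(h(3)*10)*a(-2, 2) = (-7/3*10)*(7 - 2) = -70/3*5 = -350/3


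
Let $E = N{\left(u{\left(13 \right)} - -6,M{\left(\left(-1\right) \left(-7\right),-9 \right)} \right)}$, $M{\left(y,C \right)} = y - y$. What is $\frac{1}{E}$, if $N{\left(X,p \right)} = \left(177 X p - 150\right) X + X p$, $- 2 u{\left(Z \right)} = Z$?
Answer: $\frac{1}{75} \approx 0.013333$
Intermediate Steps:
$u{\left(Z \right)} = - \frac{Z}{2}$
$M{\left(y,C \right)} = 0$
$N{\left(X,p \right)} = X p + X \left(-150 + 177 X p\right)$ ($N{\left(X,p \right)} = \left(177 X p - 150\right) X + X p = \left(-150 + 177 X p\right) X + X p = X \left(-150 + 177 X p\right) + X p = X p + X \left(-150 + 177 X p\right)$)
$E = 75$ ($E = \left(\left(- \frac{1}{2}\right) 13 - -6\right) \left(-150 + 0 + 177 \left(\left(- \frac{1}{2}\right) 13 - -6\right) 0\right) = \left(- \frac{13}{2} + 6\right) \left(-150 + 0 + 177 \left(- \frac{13}{2} + 6\right) 0\right) = - \frac{-150 + 0 + 177 \left(- \frac{1}{2}\right) 0}{2} = - \frac{-150 + 0 + 0}{2} = \left(- \frac{1}{2}\right) \left(-150\right) = 75$)
$\frac{1}{E} = \frac{1}{75}$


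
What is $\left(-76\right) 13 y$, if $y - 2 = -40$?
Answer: $37544$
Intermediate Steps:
$y = -38$ ($y = 2 - 40 = -38$)
$\left(-76\right) 13 y = \left(-76\right) 13 \left(-38\right) = \left(-988\right) \left(-38\right) = 37544$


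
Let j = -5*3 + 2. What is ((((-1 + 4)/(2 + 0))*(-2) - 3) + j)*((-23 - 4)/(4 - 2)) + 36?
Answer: 585/2 ≈ 292.50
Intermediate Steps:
j = -13 (j = -15 + 2 = -13)
((((-1 + 4)/(2 + 0))*(-2) - 3) + j)*((-23 - 4)/(4 - 2)) + 36 = ((((-1 + 4)/(2 + 0))*(-2) - 3) - 13)*((-23 - 4)/(4 - 2)) + 36 = (((3/2)*(-2) - 3) - 13)*(-27/2) + 36 = ((-3 - 3) - 13)*(-27/2) + 36 = (-6 - 13)*(-27/2) + 36 = -19*(-27/2) + 36 = 513/2 + 36 = 585/2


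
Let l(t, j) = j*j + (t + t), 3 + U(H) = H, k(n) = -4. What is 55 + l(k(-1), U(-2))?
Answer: 72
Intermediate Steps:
U(H) = -3 + H
l(t, j) = j² + 2*t
55 + l(k(-1), U(-2)) = 55 + ((-3 - 2)² + 2*(-4)) = 55 + ((-5)² - 8) = 55 + (25 - 8) = 55 + 17 = 72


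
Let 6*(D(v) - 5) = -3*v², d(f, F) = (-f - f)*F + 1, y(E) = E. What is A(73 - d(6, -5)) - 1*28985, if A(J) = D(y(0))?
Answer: -28980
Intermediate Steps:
d(f, F) = 1 - 2*F*f (d(f, F) = (-2*f)*F + 1 = -2*F*f + 1 = 1 - 2*F*f)
D(v) = 5 - v²/2 (D(v) = 5 + (-3*v²)/6 = 5 - v²/2)
A(J) = 5 (A(J) = 5 - ½*0² = 5 - ½*0 = 5 + 0 = 5)
A(73 - d(6, -5)) - 1*28985 = 5 - 1*28985 = 5 - 28985 = -28980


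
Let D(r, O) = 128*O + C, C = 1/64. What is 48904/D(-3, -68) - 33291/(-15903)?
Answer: -1156636369/328105395 ≈ -3.5252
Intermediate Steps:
C = 1/64 ≈ 0.015625
D(r, O) = 1/64 + 128*O (D(r, O) = 128*O + 1/64 = 1/64 + 128*O)
48904/D(-3, -68) - 33291/(-15903) = 48904/(1/64 + 128*(-68)) - 33291/(-15903) = 48904/(1/64 - 8704) - 33291*(-1/15903) = 48904/(-557055/64) + 1233/589 = 48904*(-64/557055) + 1233/589 = -3129856/557055 + 1233/589 = -1156636369/328105395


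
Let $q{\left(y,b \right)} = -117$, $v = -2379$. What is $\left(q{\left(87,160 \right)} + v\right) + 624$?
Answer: $-1872$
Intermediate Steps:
$\left(q{\left(87,160 \right)} + v\right) + 624 = \left(-117 - 2379\right) + 624 = -2496 + 624 = -1872$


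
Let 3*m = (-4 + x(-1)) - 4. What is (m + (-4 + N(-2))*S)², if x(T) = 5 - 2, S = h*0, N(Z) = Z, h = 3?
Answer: 25/9 ≈ 2.7778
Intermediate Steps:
S = 0 (S = 3*0 = 0)
x(T) = 3
m = -5/3 (m = ((-4 + 3) - 4)/3 = (-1 - 4)/3 = (⅓)*(-5) = -5/3 ≈ -1.6667)
(m + (-4 + N(-2))*S)² = (-5/3 + (-4 - 2)*0)² = (-5/3 - 6*0)² = (-5/3 + 0)² = (-5/3)² = 25/9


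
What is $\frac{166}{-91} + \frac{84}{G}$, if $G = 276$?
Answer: $- \frac{3181}{2093} \approx -1.5198$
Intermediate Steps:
$\frac{166}{-91} + \frac{84}{G} = \frac{166}{-91} + \frac{84}{276} = 166 \left(- \frac{1}{91}\right) + 84 \cdot \frac{1}{276} = - \frac{166}{91} + \frac{7}{23} = - \frac{3181}{2093}$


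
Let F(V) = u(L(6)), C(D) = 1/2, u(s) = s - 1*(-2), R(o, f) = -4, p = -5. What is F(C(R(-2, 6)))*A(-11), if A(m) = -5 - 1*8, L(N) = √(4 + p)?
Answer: -26 - 13*I ≈ -26.0 - 13.0*I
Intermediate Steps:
L(N) = I (L(N) = √(4 - 5) = √(-1) = I)
u(s) = 2 + s (u(s) = s + 2 = 2 + s)
C(D) = ½ (C(D) = 1*(½) = ½)
F(V) = 2 + I
A(m) = -13 (A(m) = -5 - 8 = -13)
F(C(R(-2, 6)))*A(-11) = (2 + I)*(-13) = -26 - 13*I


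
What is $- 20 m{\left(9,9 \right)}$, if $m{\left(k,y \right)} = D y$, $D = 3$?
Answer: $-540$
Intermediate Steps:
$m{\left(k,y \right)} = 3 y$
$- 20 m{\left(9,9 \right)} = - 20 \cdot 3 \cdot 9 = \left(-20\right) 27 = -540$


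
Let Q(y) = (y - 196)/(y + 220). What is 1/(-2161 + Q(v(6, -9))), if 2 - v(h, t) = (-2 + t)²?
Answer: -101/218576 ≈ -0.00046208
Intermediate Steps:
v(h, t) = 2 - (-2 + t)²
Q(y) = (-196 + y)/(220 + y)
1/(-2161 + Q(v(6, -9))) = 1/(-2161 + (-196 + (2 - (-2 - 9)²))/(220 + (2 - (-2 - 9)²))) = 1/(-2161 + (-196 + (2 - 1*(-11)²))/(220 + (2 - 1*(-11)²))) = 1/(-2161 + (-196 + (2 - 1*121))/(220 + (2 - 1*121))) = 1/(-2161 + (-196 + (2 - 121))/(220 + (2 - 121))) = 1/(-2161 + (-196 - 119)/(220 - 119)) = 1/(-2161 - 315/101) = 1/(-218576/101) = -101/218576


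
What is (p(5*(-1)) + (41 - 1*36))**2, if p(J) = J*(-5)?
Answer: 900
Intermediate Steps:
p(J) = -5*J
(p(5*(-1)) + (41 - 1*36))**2 = (-25*(-1) + (41 - 1*36))**2 = (-5*(-5) + (41 - 36))**2 = (25 + 5)**2 = 30**2 = 900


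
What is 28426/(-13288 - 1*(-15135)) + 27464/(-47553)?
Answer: 1301015570/87830391 ≈ 14.813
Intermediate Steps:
28426/(-13288 - 1*(-15135)) + 27464/(-47553) = 28426/(-13288 + 15135) + 27464*(-1/47553) = 28426/1847 - 27464/47553 = 1301015570/87830391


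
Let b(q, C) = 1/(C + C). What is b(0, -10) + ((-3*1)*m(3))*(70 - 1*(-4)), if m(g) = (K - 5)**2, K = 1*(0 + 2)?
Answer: -39961/20 ≈ -1998.1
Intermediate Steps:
K = 2 (K = 1*2 = 2)
m(g) = 9 (m(g) = (2 - 5)**2 = (-3)**2 = 9)
b(q, C) = 1/(2*C)
b(0, -10) + ((-3*1)*m(3))*(70 - 1*(-4)) = (1/2)/(-10) + (-3*1*9)*(70 - 1*(-4)) = (1/2)*(-1/10) + (-3*9)*(70 + 4) = -1/20 - 27*74 = -1/20 - 1998 = -39961/20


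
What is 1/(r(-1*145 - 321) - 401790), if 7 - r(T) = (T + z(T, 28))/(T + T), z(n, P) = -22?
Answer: -233/93615561 ≈ -2.4889e-6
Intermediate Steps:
r(T) = 7 - (-22 + T)/(2*T) (r(T) = 7 - (T - 22)/(T + T) = 7 - (-22 + T)/(2*T))
1/(r(-1*145 - 321) - 401790) = 1/((13/2 + 11/(-1*145 - 321)) - 401790) = 1/((13/2 + 11/(-145 - 321)) - 401790) = 1/((13/2 + 11/(-466)) - 401790) = 1/((13/2 + 11*(-1/466)) - 401790) = 1/((13/2 - 11/466) - 401790) = 1/(1509/233 - 401790) = 1/(-93615561/233) = -233/93615561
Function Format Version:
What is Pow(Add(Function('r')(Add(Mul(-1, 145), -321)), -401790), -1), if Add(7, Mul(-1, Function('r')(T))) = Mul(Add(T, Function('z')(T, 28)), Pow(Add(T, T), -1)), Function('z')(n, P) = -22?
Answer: Rational(-233, 93615561) ≈ -2.4889e-6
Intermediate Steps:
Function('r')(T) = Add(7, Mul(Rational(-1, 2), Pow(T, -1), Add(-22, T))) (Function('r')(T) = Add(7, Mul(-1, Mul(Add(T, -22), Pow(Add(T, T), -1)))) = Add(7, Mul(-1, Mul(Add(-22, T), Pow(Mul(2, T), -1)))) = Add(7, Mul(-1, Mul(Add(-22, T), Mul(Rational(1, 2), Pow(T, -1))))) = Add(7, Mul(-1, Mul(Rational(1, 2), Pow(T, -1), Add(-22, T)))) = Add(7, Mul(Rational(-1, 2), Pow(T, -1), Add(-22, T))))
Pow(Add(Function('r')(Add(Mul(-1, 145), -321)), -401790), -1) = Pow(Add(Add(Rational(13, 2), Mul(11, Pow(Add(Mul(-1, 145), -321), -1))), -401790), -1) = Pow(Add(Add(Rational(13, 2), Mul(11, Pow(Add(-145, -321), -1))), -401790), -1) = Pow(Add(Add(Rational(13, 2), Mul(11, Pow(-466, -1))), -401790), -1) = Pow(Add(Add(Rational(13, 2), Mul(11, Rational(-1, 466))), -401790), -1) = Pow(Add(Add(Rational(13, 2), Rational(-11, 466)), -401790), -1) = Pow(Add(Rational(1509, 233), -401790), -1) = Pow(Rational(-93615561, 233), -1) = Rational(-233, 93615561)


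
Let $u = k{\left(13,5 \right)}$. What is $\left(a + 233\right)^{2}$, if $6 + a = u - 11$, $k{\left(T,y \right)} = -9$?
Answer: $42849$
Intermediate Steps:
$u = -9$
$a = -26$ ($a = -6 - 20 = -26$)
$\left(a + 233\right)^{2} = \left(-26 + 233\right)^{2} = 207^{2} = 42849$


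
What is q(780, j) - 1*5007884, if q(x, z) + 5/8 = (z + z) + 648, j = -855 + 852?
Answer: -40057941/8 ≈ -5.0072e+6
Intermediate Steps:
j = -3
q(x, z) = 5179/8 + 2*z (q(x, z) = -5/8 + ((z + z) + 648) = -5/8 + (2*z + 648) = -5/8 + (648 + 2*z) = 5179/8 + 2*z)
q(780, j) - 1*5007884 = (5179/8 + 2*(-3)) - 1*5007884 = (5179/8 - 6) - 5007884 = 5131/8 - 5007884 = -40057941/8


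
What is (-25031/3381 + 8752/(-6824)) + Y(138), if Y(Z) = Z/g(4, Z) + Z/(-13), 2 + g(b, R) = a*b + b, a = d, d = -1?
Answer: -3310586096/37491909 ≈ -88.301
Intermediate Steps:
a = -1
g(b, R) = -2 (g(b, R) = -2 + (-b + b) = -2 + 0 = -2)
Y(Z) = -15*Z/26 (Y(Z) = Z/(-2) + Z/(-13) = Z*(-1/2) + Z*(-1/13) = -Z/2 - Z/13 = -15*Z/26)
(-25031/3381 + 8752/(-6824)) + Y(138) = (-25031/3381 + 8752/(-6824)) - 15/26*138 = (-25031*1/3381 + 8752*(-1/6824)) - 1035/13 = (-25031/3381 - 1094/853) - 1035/13 = -25050257/2883993 - 1035/13 = -3310586096/37491909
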